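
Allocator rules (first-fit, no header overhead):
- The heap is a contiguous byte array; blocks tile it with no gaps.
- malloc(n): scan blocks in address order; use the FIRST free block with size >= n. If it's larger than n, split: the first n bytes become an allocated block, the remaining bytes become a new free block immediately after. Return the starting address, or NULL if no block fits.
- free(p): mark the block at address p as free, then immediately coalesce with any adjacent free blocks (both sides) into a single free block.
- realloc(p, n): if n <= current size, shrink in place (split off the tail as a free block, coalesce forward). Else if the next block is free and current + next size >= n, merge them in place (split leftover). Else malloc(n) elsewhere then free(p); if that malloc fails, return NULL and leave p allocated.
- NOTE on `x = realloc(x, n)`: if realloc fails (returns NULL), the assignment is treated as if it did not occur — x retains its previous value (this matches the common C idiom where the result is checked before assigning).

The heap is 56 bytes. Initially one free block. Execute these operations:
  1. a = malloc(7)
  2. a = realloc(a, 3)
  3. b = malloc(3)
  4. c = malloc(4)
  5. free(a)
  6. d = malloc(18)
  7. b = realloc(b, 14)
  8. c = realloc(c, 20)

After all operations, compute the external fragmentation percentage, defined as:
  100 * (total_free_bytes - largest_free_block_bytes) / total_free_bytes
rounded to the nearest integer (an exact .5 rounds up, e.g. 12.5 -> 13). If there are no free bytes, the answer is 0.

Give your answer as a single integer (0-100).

Answer: 30

Derivation:
Op 1: a = malloc(7) -> a = 0; heap: [0-6 ALLOC][7-55 FREE]
Op 2: a = realloc(a, 3) -> a = 0; heap: [0-2 ALLOC][3-55 FREE]
Op 3: b = malloc(3) -> b = 3; heap: [0-2 ALLOC][3-5 ALLOC][6-55 FREE]
Op 4: c = malloc(4) -> c = 6; heap: [0-2 ALLOC][3-5 ALLOC][6-9 ALLOC][10-55 FREE]
Op 5: free(a) -> (freed a); heap: [0-2 FREE][3-5 ALLOC][6-9 ALLOC][10-55 FREE]
Op 6: d = malloc(18) -> d = 10; heap: [0-2 FREE][3-5 ALLOC][6-9 ALLOC][10-27 ALLOC][28-55 FREE]
Op 7: b = realloc(b, 14) -> b = 28; heap: [0-5 FREE][6-9 ALLOC][10-27 ALLOC][28-41 ALLOC][42-55 FREE]
Op 8: c = realloc(c, 20) -> NULL (c unchanged); heap: [0-5 FREE][6-9 ALLOC][10-27 ALLOC][28-41 ALLOC][42-55 FREE]
Free blocks: [6 14] total_free=20 largest=14 -> 100*(20-14)/20 = 600/20 = 30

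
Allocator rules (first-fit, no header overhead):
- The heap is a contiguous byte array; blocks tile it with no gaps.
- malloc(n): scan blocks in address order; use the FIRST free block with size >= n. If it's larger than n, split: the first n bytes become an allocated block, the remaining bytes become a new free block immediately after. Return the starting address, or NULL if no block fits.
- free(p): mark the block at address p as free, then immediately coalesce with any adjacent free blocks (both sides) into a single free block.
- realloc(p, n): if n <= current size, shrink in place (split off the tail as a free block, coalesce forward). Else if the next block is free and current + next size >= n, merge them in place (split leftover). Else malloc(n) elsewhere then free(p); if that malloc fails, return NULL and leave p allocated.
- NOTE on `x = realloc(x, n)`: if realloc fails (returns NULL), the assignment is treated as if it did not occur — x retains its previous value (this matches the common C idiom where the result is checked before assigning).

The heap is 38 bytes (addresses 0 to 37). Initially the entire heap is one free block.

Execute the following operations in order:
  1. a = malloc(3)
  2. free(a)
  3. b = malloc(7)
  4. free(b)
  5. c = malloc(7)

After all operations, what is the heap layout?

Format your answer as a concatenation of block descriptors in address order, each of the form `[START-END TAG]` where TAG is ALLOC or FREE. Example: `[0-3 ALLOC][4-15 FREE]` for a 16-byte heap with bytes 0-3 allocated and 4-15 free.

Op 1: a = malloc(3) -> a = 0; heap: [0-2 ALLOC][3-37 FREE]
Op 2: free(a) -> (freed a); heap: [0-37 FREE]
Op 3: b = malloc(7) -> b = 0; heap: [0-6 ALLOC][7-37 FREE]
Op 4: free(b) -> (freed b); heap: [0-37 FREE]
Op 5: c = malloc(7) -> c = 0; heap: [0-6 ALLOC][7-37 FREE]

Answer: [0-6 ALLOC][7-37 FREE]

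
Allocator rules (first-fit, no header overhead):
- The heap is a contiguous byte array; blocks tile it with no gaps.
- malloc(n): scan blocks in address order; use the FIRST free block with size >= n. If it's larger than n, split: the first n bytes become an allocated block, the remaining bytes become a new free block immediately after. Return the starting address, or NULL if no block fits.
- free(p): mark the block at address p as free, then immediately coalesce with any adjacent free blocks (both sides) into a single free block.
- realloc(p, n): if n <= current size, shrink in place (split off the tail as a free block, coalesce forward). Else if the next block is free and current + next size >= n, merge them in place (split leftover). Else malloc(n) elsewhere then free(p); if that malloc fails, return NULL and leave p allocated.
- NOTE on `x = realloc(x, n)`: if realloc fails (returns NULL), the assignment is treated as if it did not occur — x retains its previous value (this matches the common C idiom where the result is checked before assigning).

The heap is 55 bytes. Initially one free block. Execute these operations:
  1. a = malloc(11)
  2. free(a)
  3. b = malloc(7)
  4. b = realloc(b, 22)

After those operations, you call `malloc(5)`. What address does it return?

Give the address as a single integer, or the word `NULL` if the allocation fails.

Answer: 22

Derivation:
Op 1: a = malloc(11) -> a = 0; heap: [0-10 ALLOC][11-54 FREE]
Op 2: free(a) -> (freed a); heap: [0-54 FREE]
Op 3: b = malloc(7) -> b = 0; heap: [0-6 ALLOC][7-54 FREE]
Op 4: b = realloc(b, 22) -> b = 0; heap: [0-21 ALLOC][22-54 FREE]
malloc(5): first-fit scan over [0-21 ALLOC][22-54 FREE] -> 22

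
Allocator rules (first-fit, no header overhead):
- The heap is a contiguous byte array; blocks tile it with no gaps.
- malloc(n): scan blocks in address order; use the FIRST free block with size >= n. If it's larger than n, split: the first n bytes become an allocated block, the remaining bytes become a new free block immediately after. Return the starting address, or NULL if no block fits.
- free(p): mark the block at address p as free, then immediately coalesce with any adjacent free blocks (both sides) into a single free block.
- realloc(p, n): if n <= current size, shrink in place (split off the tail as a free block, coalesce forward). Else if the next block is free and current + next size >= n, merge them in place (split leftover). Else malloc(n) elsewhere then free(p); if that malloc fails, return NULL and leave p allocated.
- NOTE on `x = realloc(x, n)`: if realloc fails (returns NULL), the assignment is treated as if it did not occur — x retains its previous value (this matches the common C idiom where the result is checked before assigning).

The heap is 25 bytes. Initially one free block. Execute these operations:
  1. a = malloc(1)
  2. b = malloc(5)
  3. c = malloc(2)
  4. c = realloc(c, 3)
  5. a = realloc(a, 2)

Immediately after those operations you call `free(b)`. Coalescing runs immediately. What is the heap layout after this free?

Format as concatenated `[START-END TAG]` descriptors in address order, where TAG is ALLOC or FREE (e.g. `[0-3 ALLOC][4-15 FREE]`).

Answer: [0-5 FREE][6-8 ALLOC][9-10 ALLOC][11-24 FREE]

Derivation:
Op 1: a = malloc(1) -> a = 0; heap: [0-0 ALLOC][1-24 FREE]
Op 2: b = malloc(5) -> b = 1; heap: [0-0 ALLOC][1-5 ALLOC][6-24 FREE]
Op 3: c = malloc(2) -> c = 6; heap: [0-0 ALLOC][1-5 ALLOC][6-7 ALLOC][8-24 FREE]
Op 4: c = realloc(c, 3) -> c = 6; heap: [0-0 ALLOC][1-5 ALLOC][6-8 ALLOC][9-24 FREE]
Op 5: a = realloc(a, 2) -> a = 9; heap: [0-0 FREE][1-5 ALLOC][6-8 ALLOC][9-10 ALLOC][11-24 FREE]
free(b): b = 1 -> block [1-5 ALLOC]; mark free, coalesce with adjacent free neighbors -> [0-5 FREE][6-8 ALLOC][9-10 ALLOC][11-24 FREE]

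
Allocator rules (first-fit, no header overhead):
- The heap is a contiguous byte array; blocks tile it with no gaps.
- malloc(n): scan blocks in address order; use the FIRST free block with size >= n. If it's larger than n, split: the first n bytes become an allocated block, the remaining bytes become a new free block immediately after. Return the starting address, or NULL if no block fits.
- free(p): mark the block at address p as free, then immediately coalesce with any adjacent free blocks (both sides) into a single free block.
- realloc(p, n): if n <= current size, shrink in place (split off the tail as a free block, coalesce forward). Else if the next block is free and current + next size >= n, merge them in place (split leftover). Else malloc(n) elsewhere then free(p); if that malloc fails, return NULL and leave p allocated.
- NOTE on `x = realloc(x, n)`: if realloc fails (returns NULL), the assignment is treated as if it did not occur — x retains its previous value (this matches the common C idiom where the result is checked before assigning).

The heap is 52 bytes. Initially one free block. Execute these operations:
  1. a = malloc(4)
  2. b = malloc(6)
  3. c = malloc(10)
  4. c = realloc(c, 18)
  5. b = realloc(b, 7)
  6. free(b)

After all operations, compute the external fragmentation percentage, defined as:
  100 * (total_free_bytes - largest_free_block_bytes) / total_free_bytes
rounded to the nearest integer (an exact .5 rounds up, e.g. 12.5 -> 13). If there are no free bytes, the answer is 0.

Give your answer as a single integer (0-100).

Answer: 20

Derivation:
Op 1: a = malloc(4) -> a = 0; heap: [0-3 ALLOC][4-51 FREE]
Op 2: b = malloc(6) -> b = 4; heap: [0-3 ALLOC][4-9 ALLOC][10-51 FREE]
Op 3: c = malloc(10) -> c = 10; heap: [0-3 ALLOC][4-9 ALLOC][10-19 ALLOC][20-51 FREE]
Op 4: c = realloc(c, 18) -> c = 10; heap: [0-3 ALLOC][4-9 ALLOC][10-27 ALLOC][28-51 FREE]
Op 5: b = realloc(b, 7) -> b = 28; heap: [0-3 ALLOC][4-9 FREE][10-27 ALLOC][28-34 ALLOC][35-51 FREE]
Op 6: free(b) -> (freed b); heap: [0-3 ALLOC][4-9 FREE][10-27 ALLOC][28-51 FREE]
Free blocks: [6 24] total_free=30 largest=24 -> 100*(30-24)/30 = 600/30 = 20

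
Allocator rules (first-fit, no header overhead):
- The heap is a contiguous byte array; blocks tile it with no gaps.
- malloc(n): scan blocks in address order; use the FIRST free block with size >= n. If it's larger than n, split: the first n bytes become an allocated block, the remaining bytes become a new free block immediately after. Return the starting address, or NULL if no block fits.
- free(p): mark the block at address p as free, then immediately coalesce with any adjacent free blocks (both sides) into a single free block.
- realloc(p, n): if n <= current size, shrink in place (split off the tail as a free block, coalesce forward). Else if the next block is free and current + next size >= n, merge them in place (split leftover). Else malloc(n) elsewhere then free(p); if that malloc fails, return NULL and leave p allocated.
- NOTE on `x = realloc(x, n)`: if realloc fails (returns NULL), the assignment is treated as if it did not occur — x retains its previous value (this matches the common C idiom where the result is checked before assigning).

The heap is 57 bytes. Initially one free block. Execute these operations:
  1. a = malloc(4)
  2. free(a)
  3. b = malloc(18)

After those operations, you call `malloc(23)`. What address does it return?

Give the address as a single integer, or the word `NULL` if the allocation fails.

Answer: 18

Derivation:
Op 1: a = malloc(4) -> a = 0; heap: [0-3 ALLOC][4-56 FREE]
Op 2: free(a) -> (freed a); heap: [0-56 FREE]
Op 3: b = malloc(18) -> b = 0; heap: [0-17 ALLOC][18-56 FREE]
malloc(23): first-fit scan over [0-17 ALLOC][18-56 FREE] -> 18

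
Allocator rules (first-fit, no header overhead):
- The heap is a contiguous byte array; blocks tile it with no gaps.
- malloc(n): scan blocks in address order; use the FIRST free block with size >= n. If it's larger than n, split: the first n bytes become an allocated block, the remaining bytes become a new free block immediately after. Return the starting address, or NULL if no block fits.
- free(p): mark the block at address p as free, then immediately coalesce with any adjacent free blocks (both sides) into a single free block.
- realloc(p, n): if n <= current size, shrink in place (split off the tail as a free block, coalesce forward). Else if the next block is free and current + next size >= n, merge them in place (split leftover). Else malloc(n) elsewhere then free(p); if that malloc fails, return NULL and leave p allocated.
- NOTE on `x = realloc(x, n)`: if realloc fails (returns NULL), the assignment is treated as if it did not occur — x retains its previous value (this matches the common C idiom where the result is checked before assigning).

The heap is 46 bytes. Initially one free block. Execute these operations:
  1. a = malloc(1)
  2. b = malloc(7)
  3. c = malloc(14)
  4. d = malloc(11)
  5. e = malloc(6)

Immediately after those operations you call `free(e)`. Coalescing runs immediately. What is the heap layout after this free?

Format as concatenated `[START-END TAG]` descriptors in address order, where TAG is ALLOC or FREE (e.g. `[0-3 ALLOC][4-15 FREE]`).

Op 1: a = malloc(1) -> a = 0; heap: [0-0 ALLOC][1-45 FREE]
Op 2: b = malloc(7) -> b = 1; heap: [0-0 ALLOC][1-7 ALLOC][8-45 FREE]
Op 3: c = malloc(14) -> c = 8; heap: [0-0 ALLOC][1-7 ALLOC][8-21 ALLOC][22-45 FREE]
Op 4: d = malloc(11) -> d = 22; heap: [0-0 ALLOC][1-7 ALLOC][8-21 ALLOC][22-32 ALLOC][33-45 FREE]
Op 5: e = malloc(6) -> e = 33; heap: [0-0 ALLOC][1-7 ALLOC][8-21 ALLOC][22-32 ALLOC][33-38 ALLOC][39-45 FREE]
free(e): e = 33 -> block [33-38 ALLOC]; mark free, coalesce with adjacent free neighbors -> [0-0 ALLOC][1-7 ALLOC][8-21 ALLOC][22-32 ALLOC][33-45 FREE]

Answer: [0-0 ALLOC][1-7 ALLOC][8-21 ALLOC][22-32 ALLOC][33-45 FREE]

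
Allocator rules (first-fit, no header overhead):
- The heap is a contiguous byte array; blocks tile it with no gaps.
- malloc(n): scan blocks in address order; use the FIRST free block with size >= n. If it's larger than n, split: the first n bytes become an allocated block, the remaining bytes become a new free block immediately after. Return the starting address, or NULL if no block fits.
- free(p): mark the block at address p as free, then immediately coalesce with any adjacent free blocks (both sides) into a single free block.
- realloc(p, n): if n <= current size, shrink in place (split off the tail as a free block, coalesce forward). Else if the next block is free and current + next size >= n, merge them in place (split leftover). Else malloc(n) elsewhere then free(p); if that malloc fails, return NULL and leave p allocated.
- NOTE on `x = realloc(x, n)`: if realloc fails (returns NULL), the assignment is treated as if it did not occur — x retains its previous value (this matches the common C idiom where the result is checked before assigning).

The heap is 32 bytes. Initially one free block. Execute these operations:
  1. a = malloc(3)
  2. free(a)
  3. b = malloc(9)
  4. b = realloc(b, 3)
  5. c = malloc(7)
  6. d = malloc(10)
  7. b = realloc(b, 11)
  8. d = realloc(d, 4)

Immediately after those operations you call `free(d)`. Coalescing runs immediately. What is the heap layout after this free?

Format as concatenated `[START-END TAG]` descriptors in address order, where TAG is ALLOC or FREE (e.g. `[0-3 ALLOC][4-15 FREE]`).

Op 1: a = malloc(3) -> a = 0; heap: [0-2 ALLOC][3-31 FREE]
Op 2: free(a) -> (freed a); heap: [0-31 FREE]
Op 3: b = malloc(9) -> b = 0; heap: [0-8 ALLOC][9-31 FREE]
Op 4: b = realloc(b, 3) -> b = 0; heap: [0-2 ALLOC][3-31 FREE]
Op 5: c = malloc(7) -> c = 3; heap: [0-2 ALLOC][3-9 ALLOC][10-31 FREE]
Op 6: d = malloc(10) -> d = 10; heap: [0-2 ALLOC][3-9 ALLOC][10-19 ALLOC][20-31 FREE]
Op 7: b = realloc(b, 11) -> b = 20; heap: [0-2 FREE][3-9 ALLOC][10-19 ALLOC][20-30 ALLOC][31-31 FREE]
Op 8: d = realloc(d, 4) -> d = 10; heap: [0-2 FREE][3-9 ALLOC][10-13 ALLOC][14-19 FREE][20-30 ALLOC][31-31 FREE]
free(d): d = 10 -> block [10-13 ALLOC]; mark free, coalesce with adjacent free neighbors -> [0-2 FREE][3-9 ALLOC][10-19 FREE][20-30 ALLOC][31-31 FREE]

Answer: [0-2 FREE][3-9 ALLOC][10-19 FREE][20-30 ALLOC][31-31 FREE]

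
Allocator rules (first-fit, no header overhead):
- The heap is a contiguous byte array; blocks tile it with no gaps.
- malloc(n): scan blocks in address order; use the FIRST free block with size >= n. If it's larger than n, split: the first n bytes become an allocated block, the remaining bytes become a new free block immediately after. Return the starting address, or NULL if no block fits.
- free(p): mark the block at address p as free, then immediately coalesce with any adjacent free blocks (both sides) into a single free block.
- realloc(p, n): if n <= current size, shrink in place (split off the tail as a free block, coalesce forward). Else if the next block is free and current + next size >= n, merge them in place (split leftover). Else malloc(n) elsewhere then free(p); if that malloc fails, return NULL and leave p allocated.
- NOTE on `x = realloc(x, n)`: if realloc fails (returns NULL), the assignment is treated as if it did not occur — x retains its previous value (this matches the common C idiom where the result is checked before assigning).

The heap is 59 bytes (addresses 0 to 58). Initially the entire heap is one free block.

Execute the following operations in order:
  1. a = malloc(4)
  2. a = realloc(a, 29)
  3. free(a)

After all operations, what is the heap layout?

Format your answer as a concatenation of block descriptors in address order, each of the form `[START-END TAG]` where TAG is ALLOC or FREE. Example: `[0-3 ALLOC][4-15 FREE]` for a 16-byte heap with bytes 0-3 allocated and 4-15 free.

Answer: [0-58 FREE]

Derivation:
Op 1: a = malloc(4) -> a = 0; heap: [0-3 ALLOC][4-58 FREE]
Op 2: a = realloc(a, 29) -> a = 0; heap: [0-28 ALLOC][29-58 FREE]
Op 3: free(a) -> (freed a); heap: [0-58 FREE]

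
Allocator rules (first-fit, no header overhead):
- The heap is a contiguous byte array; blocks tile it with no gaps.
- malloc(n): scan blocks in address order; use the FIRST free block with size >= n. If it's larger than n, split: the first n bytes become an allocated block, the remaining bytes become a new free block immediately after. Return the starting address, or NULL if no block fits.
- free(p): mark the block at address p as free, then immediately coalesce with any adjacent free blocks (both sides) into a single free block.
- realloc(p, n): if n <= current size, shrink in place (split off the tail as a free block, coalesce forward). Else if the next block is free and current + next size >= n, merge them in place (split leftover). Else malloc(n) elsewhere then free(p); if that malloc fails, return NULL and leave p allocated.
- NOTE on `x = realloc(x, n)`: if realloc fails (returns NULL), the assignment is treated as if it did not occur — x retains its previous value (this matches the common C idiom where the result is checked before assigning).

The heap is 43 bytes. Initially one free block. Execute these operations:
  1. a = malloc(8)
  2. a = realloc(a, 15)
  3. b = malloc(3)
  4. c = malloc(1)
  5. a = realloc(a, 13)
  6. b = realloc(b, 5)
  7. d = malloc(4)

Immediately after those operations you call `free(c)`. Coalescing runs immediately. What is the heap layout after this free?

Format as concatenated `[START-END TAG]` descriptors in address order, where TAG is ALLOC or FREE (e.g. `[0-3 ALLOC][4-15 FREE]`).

Op 1: a = malloc(8) -> a = 0; heap: [0-7 ALLOC][8-42 FREE]
Op 2: a = realloc(a, 15) -> a = 0; heap: [0-14 ALLOC][15-42 FREE]
Op 3: b = malloc(3) -> b = 15; heap: [0-14 ALLOC][15-17 ALLOC][18-42 FREE]
Op 4: c = malloc(1) -> c = 18; heap: [0-14 ALLOC][15-17 ALLOC][18-18 ALLOC][19-42 FREE]
Op 5: a = realloc(a, 13) -> a = 0; heap: [0-12 ALLOC][13-14 FREE][15-17 ALLOC][18-18 ALLOC][19-42 FREE]
Op 6: b = realloc(b, 5) -> b = 19; heap: [0-12 ALLOC][13-17 FREE][18-18 ALLOC][19-23 ALLOC][24-42 FREE]
Op 7: d = malloc(4) -> d = 13; heap: [0-12 ALLOC][13-16 ALLOC][17-17 FREE][18-18 ALLOC][19-23 ALLOC][24-42 FREE]
free(c): c = 18 -> block [18-18 ALLOC]; mark free, coalesce with adjacent free neighbors -> [0-12 ALLOC][13-16 ALLOC][17-18 FREE][19-23 ALLOC][24-42 FREE]

Answer: [0-12 ALLOC][13-16 ALLOC][17-18 FREE][19-23 ALLOC][24-42 FREE]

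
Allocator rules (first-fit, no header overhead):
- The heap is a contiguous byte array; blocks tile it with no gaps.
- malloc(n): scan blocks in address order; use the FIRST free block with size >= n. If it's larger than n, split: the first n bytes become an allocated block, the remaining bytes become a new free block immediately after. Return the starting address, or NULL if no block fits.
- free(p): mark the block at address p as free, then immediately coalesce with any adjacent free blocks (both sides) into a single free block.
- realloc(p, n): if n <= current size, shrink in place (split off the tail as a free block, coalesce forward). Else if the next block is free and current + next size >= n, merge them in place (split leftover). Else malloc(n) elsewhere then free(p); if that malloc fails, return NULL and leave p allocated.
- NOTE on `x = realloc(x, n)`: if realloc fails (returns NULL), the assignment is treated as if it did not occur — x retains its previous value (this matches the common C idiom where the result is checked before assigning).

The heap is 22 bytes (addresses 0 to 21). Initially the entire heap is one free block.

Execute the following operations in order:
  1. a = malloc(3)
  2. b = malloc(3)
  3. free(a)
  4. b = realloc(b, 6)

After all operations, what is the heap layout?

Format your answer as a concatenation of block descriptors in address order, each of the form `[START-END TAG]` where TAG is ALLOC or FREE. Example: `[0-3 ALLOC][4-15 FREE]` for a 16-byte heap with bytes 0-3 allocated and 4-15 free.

Op 1: a = malloc(3) -> a = 0; heap: [0-2 ALLOC][3-21 FREE]
Op 2: b = malloc(3) -> b = 3; heap: [0-2 ALLOC][3-5 ALLOC][6-21 FREE]
Op 3: free(a) -> (freed a); heap: [0-2 FREE][3-5 ALLOC][6-21 FREE]
Op 4: b = realloc(b, 6) -> b = 3; heap: [0-2 FREE][3-8 ALLOC][9-21 FREE]

Answer: [0-2 FREE][3-8 ALLOC][9-21 FREE]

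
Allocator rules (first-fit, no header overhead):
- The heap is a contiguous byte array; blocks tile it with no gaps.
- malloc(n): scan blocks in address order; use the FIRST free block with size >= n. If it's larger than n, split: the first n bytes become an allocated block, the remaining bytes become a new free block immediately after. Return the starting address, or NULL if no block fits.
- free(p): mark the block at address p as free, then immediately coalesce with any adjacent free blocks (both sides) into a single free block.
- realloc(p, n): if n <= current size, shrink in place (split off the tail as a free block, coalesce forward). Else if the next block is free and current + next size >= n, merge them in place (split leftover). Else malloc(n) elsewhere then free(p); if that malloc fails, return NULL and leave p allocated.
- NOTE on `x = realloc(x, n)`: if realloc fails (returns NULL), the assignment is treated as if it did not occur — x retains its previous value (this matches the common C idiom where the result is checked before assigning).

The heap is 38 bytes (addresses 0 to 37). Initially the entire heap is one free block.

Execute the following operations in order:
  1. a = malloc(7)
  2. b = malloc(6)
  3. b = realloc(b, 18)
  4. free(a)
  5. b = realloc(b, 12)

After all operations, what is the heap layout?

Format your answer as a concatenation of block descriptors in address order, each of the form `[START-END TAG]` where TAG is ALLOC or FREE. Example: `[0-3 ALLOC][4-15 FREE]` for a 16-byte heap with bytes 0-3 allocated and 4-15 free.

Op 1: a = malloc(7) -> a = 0; heap: [0-6 ALLOC][7-37 FREE]
Op 2: b = malloc(6) -> b = 7; heap: [0-6 ALLOC][7-12 ALLOC][13-37 FREE]
Op 3: b = realloc(b, 18) -> b = 7; heap: [0-6 ALLOC][7-24 ALLOC][25-37 FREE]
Op 4: free(a) -> (freed a); heap: [0-6 FREE][7-24 ALLOC][25-37 FREE]
Op 5: b = realloc(b, 12) -> b = 7; heap: [0-6 FREE][7-18 ALLOC][19-37 FREE]

Answer: [0-6 FREE][7-18 ALLOC][19-37 FREE]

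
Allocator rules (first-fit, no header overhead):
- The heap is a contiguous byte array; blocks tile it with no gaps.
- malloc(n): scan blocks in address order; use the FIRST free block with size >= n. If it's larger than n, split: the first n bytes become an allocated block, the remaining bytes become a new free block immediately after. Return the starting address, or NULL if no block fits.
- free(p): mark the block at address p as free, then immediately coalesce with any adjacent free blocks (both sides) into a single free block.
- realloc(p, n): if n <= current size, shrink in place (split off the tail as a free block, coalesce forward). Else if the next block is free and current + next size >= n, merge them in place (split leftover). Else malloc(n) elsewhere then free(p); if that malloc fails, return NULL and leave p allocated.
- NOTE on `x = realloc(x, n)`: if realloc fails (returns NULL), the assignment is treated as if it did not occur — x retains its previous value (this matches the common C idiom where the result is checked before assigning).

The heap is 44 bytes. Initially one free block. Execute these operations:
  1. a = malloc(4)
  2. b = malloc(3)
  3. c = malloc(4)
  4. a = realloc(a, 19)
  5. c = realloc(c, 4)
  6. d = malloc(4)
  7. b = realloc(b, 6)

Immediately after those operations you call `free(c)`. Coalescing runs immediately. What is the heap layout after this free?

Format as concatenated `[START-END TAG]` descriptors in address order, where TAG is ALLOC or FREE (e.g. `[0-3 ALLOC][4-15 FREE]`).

Op 1: a = malloc(4) -> a = 0; heap: [0-3 ALLOC][4-43 FREE]
Op 2: b = malloc(3) -> b = 4; heap: [0-3 ALLOC][4-6 ALLOC][7-43 FREE]
Op 3: c = malloc(4) -> c = 7; heap: [0-3 ALLOC][4-6 ALLOC][7-10 ALLOC][11-43 FREE]
Op 4: a = realloc(a, 19) -> a = 11; heap: [0-3 FREE][4-6 ALLOC][7-10 ALLOC][11-29 ALLOC][30-43 FREE]
Op 5: c = realloc(c, 4) -> c = 7; heap: [0-3 FREE][4-6 ALLOC][7-10 ALLOC][11-29 ALLOC][30-43 FREE]
Op 6: d = malloc(4) -> d = 0; heap: [0-3 ALLOC][4-6 ALLOC][7-10 ALLOC][11-29 ALLOC][30-43 FREE]
Op 7: b = realloc(b, 6) -> b = 30; heap: [0-3 ALLOC][4-6 FREE][7-10 ALLOC][11-29 ALLOC][30-35 ALLOC][36-43 FREE]
free(c): c = 7 -> block [7-10 ALLOC]; mark free, coalesce with adjacent free neighbors -> [0-3 ALLOC][4-10 FREE][11-29 ALLOC][30-35 ALLOC][36-43 FREE]

Answer: [0-3 ALLOC][4-10 FREE][11-29 ALLOC][30-35 ALLOC][36-43 FREE]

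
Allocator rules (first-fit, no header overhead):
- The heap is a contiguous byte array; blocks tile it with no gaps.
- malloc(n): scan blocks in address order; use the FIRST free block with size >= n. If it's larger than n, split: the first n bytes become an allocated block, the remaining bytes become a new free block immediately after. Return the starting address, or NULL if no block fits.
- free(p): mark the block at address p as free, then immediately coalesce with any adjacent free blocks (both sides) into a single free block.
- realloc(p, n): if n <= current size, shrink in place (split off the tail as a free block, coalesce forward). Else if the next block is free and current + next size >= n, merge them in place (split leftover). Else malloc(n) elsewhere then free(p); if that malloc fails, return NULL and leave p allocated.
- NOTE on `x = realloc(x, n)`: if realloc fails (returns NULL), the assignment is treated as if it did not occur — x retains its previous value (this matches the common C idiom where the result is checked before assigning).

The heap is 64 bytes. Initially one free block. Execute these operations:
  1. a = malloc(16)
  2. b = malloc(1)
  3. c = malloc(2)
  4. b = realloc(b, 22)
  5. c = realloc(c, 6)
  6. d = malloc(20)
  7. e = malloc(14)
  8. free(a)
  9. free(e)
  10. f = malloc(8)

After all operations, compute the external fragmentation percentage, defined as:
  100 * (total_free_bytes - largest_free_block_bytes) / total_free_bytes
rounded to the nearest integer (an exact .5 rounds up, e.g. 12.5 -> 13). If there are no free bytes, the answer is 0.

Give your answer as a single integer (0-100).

Op 1: a = malloc(16) -> a = 0; heap: [0-15 ALLOC][16-63 FREE]
Op 2: b = malloc(1) -> b = 16; heap: [0-15 ALLOC][16-16 ALLOC][17-63 FREE]
Op 3: c = malloc(2) -> c = 17; heap: [0-15 ALLOC][16-16 ALLOC][17-18 ALLOC][19-63 FREE]
Op 4: b = realloc(b, 22) -> b = 19; heap: [0-15 ALLOC][16-16 FREE][17-18 ALLOC][19-40 ALLOC][41-63 FREE]
Op 5: c = realloc(c, 6) -> c = 41; heap: [0-15 ALLOC][16-18 FREE][19-40 ALLOC][41-46 ALLOC][47-63 FREE]
Op 6: d = malloc(20) -> d = NULL; heap: [0-15 ALLOC][16-18 FREE][19-40 ALLOC][41-46 ALLOC][47-63 FREE]
Op 7: e = malloc(14) -> e = 47; heap: [0-15 ALLOC][16-18 FREE][19-40 ALLOC][41-46 ALLOC][47-60 ALLOC][61-63 FREE]
Op 8: free(a) -> (freed a); heap: [0-18 FREE][19-40 ALLOC][41-46 ALLOC][47-60 ALLOC][61-63 FREE]
Op 9: free(e) -> (freed e); heap: [0-18 FREE][19-40 ALLOC][41-46 ALLOC][47-63 FREE]
Op 10: f = malloc(8) -> f = 0; heap: [0-7 ALLOC][8-18 FREE][19-40 ALLOC][41-46 ALLOC][47-63 FREE]
Free blocks: [11 17] total_free=28 largest=17 -> 100*(28-17)/28 = 1100/28 ≈ 39.286 -> rounds to 39

Answer: 39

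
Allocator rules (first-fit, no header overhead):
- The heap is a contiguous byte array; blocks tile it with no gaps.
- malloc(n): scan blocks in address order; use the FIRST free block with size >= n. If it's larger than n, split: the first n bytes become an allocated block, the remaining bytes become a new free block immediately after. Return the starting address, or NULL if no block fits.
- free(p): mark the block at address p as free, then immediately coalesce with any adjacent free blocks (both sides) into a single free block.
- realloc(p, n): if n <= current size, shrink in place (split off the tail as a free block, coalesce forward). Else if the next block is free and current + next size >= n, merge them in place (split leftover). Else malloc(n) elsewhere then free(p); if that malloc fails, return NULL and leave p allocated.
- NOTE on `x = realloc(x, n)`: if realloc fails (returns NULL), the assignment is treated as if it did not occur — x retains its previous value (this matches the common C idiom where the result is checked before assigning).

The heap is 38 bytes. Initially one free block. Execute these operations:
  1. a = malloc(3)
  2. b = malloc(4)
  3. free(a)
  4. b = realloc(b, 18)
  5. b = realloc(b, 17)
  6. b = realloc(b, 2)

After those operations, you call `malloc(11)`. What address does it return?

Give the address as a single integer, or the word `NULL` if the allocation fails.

Answer: 5

Derivation:
Op 1: a = malloc(3) -> a = 0; heap: [0-2 ALLOC][3-37 FREE]
Op 2: b = malloc(4) -> b = 3; heap: [0-2 ALLOC][3-6 ALLOC][7-37 FREE]
Op 3: free(a) -> (freed a); heap: [0-2 FREE][3-6 ALLOC][7-37 FREE]
Op 4: b = realloc(b, 18) -> b = 3; heap: [0-2 FREE][3-20 ALLOC][21-37 FREE]
Op 5: b = realloc(b, 17) -> b = 3; heap: [0-2 FREE][3-19 ALLOC][20-37 FREE]
Op 6: b = realloc(b, 2) -> b = 3; heap: [0-2 FREE][3-4 ALLOC][5-37 FREE]
malloc(11): first-fit scan over [0-2 FREE][3-4 ALLOC][5-37 FREE] -> 5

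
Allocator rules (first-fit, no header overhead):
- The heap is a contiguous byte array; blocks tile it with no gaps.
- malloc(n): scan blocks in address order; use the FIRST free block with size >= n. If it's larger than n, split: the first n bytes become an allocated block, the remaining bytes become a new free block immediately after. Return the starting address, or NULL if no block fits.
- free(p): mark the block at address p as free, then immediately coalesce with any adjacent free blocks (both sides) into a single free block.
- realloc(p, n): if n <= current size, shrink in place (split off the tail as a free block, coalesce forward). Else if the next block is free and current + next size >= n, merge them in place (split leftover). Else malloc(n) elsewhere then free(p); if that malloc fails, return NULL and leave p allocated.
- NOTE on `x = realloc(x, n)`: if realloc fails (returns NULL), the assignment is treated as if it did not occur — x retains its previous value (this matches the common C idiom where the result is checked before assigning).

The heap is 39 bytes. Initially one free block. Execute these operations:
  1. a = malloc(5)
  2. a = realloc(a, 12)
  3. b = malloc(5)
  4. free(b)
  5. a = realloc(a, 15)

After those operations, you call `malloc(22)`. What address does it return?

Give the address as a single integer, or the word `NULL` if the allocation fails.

Answer: 15

Derivation:
Op 1: a = malloc(5) -> a = 0; heap: [0-4 ALLOC][5-38 FREE]
Op 2: a = realloc(a, 12) -> a = 0; heap: [0-11 ALLOC][12-38 FREE]
Op 3: b = malloc(5) -> b = 12; heap: [0-11 ALLOC][12-16 ALLOC][17-38 FREE]
Op 4: free(b) -> (freed b); heap: [0-11 ALLOC][12-38 FREE]
Op 5: a = realloc(a, 15) -> a = 0; heap: [0-14 ALLOC][15-38 FREE]
malloc(22): first-fit scan over [0-14 ALLOC][15-38 FREE] -> 15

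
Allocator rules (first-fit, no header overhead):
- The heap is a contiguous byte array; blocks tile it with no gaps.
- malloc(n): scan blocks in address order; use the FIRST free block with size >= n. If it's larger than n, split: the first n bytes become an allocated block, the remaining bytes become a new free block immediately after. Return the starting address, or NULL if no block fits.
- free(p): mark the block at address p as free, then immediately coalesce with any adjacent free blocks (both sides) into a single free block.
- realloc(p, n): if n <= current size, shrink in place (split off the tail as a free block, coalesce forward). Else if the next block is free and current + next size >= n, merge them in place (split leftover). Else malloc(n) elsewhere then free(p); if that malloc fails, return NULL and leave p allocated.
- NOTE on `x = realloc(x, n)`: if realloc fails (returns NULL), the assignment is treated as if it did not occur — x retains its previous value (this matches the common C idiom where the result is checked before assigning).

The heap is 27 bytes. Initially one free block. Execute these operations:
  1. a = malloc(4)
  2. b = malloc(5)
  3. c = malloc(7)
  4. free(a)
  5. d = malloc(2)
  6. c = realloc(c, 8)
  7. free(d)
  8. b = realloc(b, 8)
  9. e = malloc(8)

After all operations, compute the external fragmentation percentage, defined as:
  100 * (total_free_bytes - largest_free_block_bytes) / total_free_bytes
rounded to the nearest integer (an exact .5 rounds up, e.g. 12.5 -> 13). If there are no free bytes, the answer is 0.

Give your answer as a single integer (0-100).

Op 1: a = malloc(4) -> a = 0; heap: [0-3 ALLOC][4-26 FREE]
Op 2: b = malloc(5) -> b = 4; heap: [0-3 ALLOC][4-8 ALLOC][9-26 FREE]
Op 3: c = malloc(7) -> c = 9; heap: [0-3 ALLOC][4-8 ALLOC][9-15 ALLOC][16-26 FREE]
Op 4: free(a) -> (freed a); heap: [0-3 FREE][4-8 ALLOC][9-15 ALLOC][16-26 FREE]
Op 5: d = malloc(2) -> d = 0; heap: [0-1 ALLOC][2-3 FREE][4-8 ALLOC][9-15 ALLOC][16-26 FREE]
Op 6: c = realloc(c, 8) -> c = 9; heap: [0-1 ALLOC][2-3 FREE][4-8 ALLOC][9-16 ALLOC][17-26 FREE]
Op 7: free(d) -> (freed d); heap: [0-3 FREE][4-8 ALLOC][9-16 ALLOC][17-26 FREE]
Op 8: b = realloc(b, 8) -> b = 17; heap: [0-8 FREE][9-16 ALLOC][17-24 ALLOC][25-26 FREE]
Op 9: e = malloc(8) -> e = 0; heap: [0-7 ALLOC][8-8 FREE][9-16 ALLOC][17-24 ALLOC][25-26 FREE]
Free blocks: [1 2] total_free=3 largest=2 -> 100*(3-2)/3 = 100/3 ≈ 33.333 -> rounds to 33

Answer: 33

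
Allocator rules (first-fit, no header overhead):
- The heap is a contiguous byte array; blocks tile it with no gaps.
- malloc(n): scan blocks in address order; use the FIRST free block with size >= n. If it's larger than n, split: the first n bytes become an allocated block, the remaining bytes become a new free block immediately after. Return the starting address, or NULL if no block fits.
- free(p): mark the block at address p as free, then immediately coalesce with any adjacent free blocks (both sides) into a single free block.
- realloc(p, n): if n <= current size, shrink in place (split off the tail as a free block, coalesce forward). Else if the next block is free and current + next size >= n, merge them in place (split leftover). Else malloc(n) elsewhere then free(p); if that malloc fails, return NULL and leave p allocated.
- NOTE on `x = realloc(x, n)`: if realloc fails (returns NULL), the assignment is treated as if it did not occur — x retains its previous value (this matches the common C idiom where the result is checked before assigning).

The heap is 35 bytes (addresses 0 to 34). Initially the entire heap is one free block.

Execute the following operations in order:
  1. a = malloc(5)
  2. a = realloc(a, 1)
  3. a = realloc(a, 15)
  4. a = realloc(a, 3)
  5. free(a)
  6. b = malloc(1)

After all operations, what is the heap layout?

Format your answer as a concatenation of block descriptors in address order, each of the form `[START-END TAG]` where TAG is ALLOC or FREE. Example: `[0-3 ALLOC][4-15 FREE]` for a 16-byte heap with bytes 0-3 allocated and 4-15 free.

Answer: [0-0 ALLOC][1-34 FREE]

Derivation:
Op 1: a = malloc(5) -> a = 0; heap: [0-4 ALLOC][5-34 FREE]
Op 2: a = realloc(a, 1) -> a = 0; heap: [0-0 ALLOC][1-34 FREE]
Op 3: a = realloc(a, 15) -> a = 0; heap: [0-14 ALLOC][15-34 FREE]
Op 4: a = realloc(a, 3) -> a = 0; heap: [0-2 ALLOC][3-34 FREE]
Op 5: free(a) -> (freed a); heap: [0-34 FREE]
Op 6: b = malloc(1) -> b = 0; heap: [0-0 ALLOC][1-34 FREE]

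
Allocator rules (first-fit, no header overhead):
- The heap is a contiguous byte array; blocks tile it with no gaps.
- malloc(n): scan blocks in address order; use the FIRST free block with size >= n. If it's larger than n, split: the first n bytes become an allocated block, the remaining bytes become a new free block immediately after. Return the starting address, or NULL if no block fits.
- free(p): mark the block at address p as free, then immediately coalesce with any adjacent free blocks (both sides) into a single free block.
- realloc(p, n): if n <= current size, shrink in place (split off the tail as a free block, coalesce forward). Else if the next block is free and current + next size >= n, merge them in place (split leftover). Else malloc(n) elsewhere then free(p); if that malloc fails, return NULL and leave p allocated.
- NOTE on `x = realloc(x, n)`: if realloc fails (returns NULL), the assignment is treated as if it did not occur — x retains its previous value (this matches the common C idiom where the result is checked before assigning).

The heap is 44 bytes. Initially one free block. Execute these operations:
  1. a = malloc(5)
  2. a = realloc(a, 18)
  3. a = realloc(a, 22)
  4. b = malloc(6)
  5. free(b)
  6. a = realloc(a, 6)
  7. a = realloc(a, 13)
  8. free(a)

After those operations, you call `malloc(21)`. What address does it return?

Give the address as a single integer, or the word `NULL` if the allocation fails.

Op 1: a = malloc(5) -> a = 0; heap: [0-4 ALLOC][5-43 FREE]
Op 2: a = realloc(a, 18) -> a = 0; heap: [0-17 ALLOC][18-43 FREE]
Op 3: a = realloc(a, 22) -> a = 0; heap: [0-21 ALLOC][22-43 FREE]
Op 4: b = malloc(6) -> b = 22; heap: [0-21 ALLOC][22-27 ALLOC][28-43 FREE]
Op 5: free(b) -> (freed b); heap: [0-21 ALLOC][22-43 FREE]
Op 6: a = realloc(a, 6) -> a = 0; heap: [0-5 ALLOC][6-43 FREE]
Op 7: a = realloc(a, 13) -> a = 0; heap: [0-12 ALLOC][13-43 FREE]
Op 8: free(a) -> (freed a); heap: [0-43 FREE]
malloc(21): first-fit scan over [0-43 FREE] -> 0

Answer: 0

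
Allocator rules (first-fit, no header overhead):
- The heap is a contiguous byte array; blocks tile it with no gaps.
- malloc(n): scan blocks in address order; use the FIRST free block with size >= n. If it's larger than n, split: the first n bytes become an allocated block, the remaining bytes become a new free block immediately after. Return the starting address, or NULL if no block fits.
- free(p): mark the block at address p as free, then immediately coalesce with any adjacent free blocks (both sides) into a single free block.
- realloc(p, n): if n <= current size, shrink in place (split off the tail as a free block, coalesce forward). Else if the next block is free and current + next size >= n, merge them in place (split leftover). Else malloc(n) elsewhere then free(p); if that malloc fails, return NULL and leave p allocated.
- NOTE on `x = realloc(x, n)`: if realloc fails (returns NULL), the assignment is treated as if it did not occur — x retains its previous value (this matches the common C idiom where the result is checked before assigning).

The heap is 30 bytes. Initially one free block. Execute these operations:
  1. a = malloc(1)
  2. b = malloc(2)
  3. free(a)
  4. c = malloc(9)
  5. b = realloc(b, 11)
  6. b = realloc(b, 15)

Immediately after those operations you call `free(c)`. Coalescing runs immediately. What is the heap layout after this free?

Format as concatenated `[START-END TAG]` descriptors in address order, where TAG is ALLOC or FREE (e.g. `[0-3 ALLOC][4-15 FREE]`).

Answer: [0-11 FREE][12-26 ALLOC][27-29 FREE]

Derivation:
Op 1: a = malloc(1) -> a = 0; heap: [0-0 ALLOC][1-29 FREE]
Op 2: b = malloc(2) -> b = 1; heap: [0-0 ALLOC][1-2 ALLOC][3-29 FREE]
Op 3: free(a) -> (freed a); heap: [0-0 FREE][1-2 ALLOC][3-29 FREE]
Op 4: c = malloc(9) -> c = 3; heap: [0-0 FREE][1-2 ALLOC][3-11 ALLOC][12-29 FREE]
Op 5: b = realloc(b, 11) -> b = 12; heap: [0-2 FREE][3-11 ALLOC][12-22 ALLOC][23-29 FREE]
Op 6: b = realloc(b, 15) -> b = 12; heap: [0-2 FREE][3-11 ALLOC][12-26 ALLOC][27-29 FREE]
free(c): c = 3 -> block [3-11 ALLOC]; mark free, coalesce with adjacent free neighbors -> [0-11 FREE][12-26 ALLOC][27-29 FREE]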